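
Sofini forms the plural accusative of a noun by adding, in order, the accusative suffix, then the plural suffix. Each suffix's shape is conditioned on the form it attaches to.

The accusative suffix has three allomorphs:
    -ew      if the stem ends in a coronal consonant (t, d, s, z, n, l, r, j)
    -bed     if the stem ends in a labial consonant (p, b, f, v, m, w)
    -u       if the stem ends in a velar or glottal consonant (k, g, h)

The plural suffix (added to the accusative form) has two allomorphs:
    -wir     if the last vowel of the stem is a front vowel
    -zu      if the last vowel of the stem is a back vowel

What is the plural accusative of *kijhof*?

kijhofbedwir

*kijhof* — final consonant /f/ (labial) → -bed → *kijhofbed*.
The accusative form *kijhofbed* — last vowel /e/ (a front vowel) → -wir → *kijhofbedwir*.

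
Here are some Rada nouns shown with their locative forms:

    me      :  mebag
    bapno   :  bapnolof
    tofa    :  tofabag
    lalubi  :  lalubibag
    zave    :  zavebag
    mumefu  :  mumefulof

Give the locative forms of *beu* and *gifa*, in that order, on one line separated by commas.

beulof, gifabag

The pattern is rounding harmony: -lof when the last vowel of the stem is a rounded vowel (*bapno*, *mumefu*); -bag when the last vowel of the stem is an unrounded vowel (*me*, *tofa*, *lalubi*, *zave*).
*beu* — last vowel /u/ (a rounded vowel) → -lof → *beulof*.
Since the last vowel of *gifa* is /a/ (an unrounded vowel), it takes -bag, giving *gifabag*.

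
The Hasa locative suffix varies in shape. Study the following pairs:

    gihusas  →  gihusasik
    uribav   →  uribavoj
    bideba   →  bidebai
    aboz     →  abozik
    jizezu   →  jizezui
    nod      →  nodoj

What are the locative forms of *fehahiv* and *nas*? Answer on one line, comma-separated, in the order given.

fehahivoj, nasik

The alternation tracks the final sound of the stem — -ik when the stem ends in a sibilant (*gihusas*, *aboz*); -oj when the stem ends in a non-sibilant consonant (*uribav*, *nod*); -i when the stem ends in a vowel (*bideba*, *jizezu*).
The final sound of *fehahiv* is /v/, which is a non-sibilant consonant, so the suffix is -oj, giving *fehahivoj*.
*nas*: final sound = /s/, a sibilant → -ik → *nasik*.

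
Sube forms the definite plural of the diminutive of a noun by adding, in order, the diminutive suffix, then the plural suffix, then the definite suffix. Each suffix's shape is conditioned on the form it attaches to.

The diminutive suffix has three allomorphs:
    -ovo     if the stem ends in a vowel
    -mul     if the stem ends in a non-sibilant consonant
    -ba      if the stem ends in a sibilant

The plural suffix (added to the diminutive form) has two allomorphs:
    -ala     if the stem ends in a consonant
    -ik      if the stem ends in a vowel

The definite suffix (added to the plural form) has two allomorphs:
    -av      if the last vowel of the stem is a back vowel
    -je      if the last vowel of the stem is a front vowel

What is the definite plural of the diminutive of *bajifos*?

Since the final sound of *bajifos* is /s/ (a sibilant), it takes -ba, giving *bajifosba*.
The diminutive form *bajifosba* — final sound /a/ (a vowel) → -ik → *bajifosbaik*.
The last vowel of the plural form *bajifosbaik* is /i/, which is a front vowel, so the definite suffix is -je, giving *bajifosbaikje*.

bajifosbaikje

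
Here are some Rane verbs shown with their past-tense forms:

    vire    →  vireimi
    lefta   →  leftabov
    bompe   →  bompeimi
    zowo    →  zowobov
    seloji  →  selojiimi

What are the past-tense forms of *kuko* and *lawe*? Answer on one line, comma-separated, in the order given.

kukobov, laweimi

The pattern is front/back vowel harmony: -imi when the last vowel of the stem is a front vowel (*vire*, *bompe*, *seloji*); -bov when the last vowel of the stem is a back vowel (*lefta*, *zowo*).
Since the last vowel of *kuko* is /o/ (a back vowel), it takes -bov, giving *kukobov*.
*lawe*: last vowel = /e/, a front vowel → -imi → *laweimi*.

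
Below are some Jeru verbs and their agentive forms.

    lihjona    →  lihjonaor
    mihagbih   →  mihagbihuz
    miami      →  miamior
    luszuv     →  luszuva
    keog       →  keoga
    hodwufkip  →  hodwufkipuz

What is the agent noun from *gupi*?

The suffix is conditioned by the final sound: -uz when the stem ends in a voiceless consonant (*mihagbih*, *hodwufkip*); -a when the stem ends in a voiced consonant (*luszuv*, *keog*); -or when the stem ends in a vowel (*lihjona*, *miami*).
Since the final sound of *gupi* is /i/ (a vowel), it takes -or, giving *gupior*.

gupior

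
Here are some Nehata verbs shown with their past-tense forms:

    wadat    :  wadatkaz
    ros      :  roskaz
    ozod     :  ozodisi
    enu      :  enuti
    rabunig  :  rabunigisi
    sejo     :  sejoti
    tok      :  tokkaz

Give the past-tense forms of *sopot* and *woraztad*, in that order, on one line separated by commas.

sopotkaz, woraztadisi

Looking at the final sound of each stem: -kaz when the stem ends in a voiceless consonant (*wadat*, *ros*, *tok*); -isi when the stem ends in a voiced consonant (*ozod*, *rabunig*); -ti when the stem ends in a vowel (*enu*, *sejo*).
*sopot*: final sound = /t/, a voiceless consonant → -kaz → *sopotkaz*.
Since the final sound of *woraztad* is /d/ (a voiced consonant), it takes -isi, giving *woraztadisi*.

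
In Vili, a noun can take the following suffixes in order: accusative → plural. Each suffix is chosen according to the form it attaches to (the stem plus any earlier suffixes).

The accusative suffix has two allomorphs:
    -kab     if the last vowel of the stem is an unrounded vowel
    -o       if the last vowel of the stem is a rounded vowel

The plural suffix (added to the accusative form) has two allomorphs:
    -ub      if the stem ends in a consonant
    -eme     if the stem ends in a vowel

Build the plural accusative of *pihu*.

The last vowel of *pihu* is /u/, which is a rounded vowel, so the accusative suffix is -o, giving *pihuo*.
Since the final sound of the accusative form *pihuo* is /o/ (a vowel), it takes -eme, giving *pihuoeme*.

pihuoeme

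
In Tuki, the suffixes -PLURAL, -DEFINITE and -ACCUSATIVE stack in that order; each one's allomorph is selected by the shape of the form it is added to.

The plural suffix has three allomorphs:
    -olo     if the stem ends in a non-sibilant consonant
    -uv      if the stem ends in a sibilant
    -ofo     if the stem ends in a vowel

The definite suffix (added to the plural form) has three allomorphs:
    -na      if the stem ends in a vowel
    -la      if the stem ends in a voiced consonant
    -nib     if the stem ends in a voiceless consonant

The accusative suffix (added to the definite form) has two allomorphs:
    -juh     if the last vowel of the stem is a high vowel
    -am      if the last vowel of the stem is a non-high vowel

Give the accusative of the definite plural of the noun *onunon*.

*onunon* — final sound /n/ (a non-sibilant consonant) → -olo → *onunonolo*.
The plural form *onunonolo* — final sound /o/ (a vowel) → -na → *onunonolona*.
Since the last vowel of the definite form *onunonolona* is /a/ (a non-high vowel), it takes -am, giving *onunonolonaam*.

onunonolonaam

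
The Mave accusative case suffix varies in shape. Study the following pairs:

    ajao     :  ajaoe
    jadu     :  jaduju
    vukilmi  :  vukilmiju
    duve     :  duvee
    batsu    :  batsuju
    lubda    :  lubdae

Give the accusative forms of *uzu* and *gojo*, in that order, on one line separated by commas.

uzuju, gojoe

The suffix is conditioned by the last vowel: -ju when the last vowel of the stem is a high vowel (*jadu*, *vukilmi*, *batsu*); -e when the last vowel of the stem is a non-high vowel (*ajao*, *duve*, *lubda*).
*uzu*: last vowel = /u/, a high vowel → -ju → *uzuju*.
Since the last vowel of *gojo* is /o/ (a non-high vowel), it takes -e, giving *gojoe*.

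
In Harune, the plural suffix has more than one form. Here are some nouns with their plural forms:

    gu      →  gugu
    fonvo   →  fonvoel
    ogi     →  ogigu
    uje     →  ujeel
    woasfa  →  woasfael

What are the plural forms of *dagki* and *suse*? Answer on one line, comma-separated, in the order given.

The pattern is height harmony: -gu when the last vowel of the stem is a high vowel (*gu*, *ogi*); -el when the last vowel of the stem is a non-high vowel (*fonvo*, *uje*, *woasfa*).
The last vowel of *dagki* is /i/, which is a high vowel, so the suffix is -gu, giving *dagkigu*.
The last vowel of *suse* is /e/, which is a non-high vowel, so the suffix is -el, giving *suseel*.

dagkigu, suseel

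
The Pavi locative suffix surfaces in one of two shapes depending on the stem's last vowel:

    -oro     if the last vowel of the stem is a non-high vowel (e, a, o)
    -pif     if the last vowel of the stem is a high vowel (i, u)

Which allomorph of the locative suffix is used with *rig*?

*rig* — last vowel /i/ (a high vowel) → -pif.

-pif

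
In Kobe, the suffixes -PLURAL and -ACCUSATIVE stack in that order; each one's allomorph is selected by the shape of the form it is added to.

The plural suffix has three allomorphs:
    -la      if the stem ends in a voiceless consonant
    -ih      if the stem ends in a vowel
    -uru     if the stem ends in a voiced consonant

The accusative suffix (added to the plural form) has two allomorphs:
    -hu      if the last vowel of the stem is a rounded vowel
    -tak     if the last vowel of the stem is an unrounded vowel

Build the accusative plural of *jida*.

The final sound of *jida* is /a/, which is a vowel, so the plural suffix is -ih, giving *jidaih*.
The plural form *jidaih* — last vowel /i/ (an unrounded vowel) → -tak → *jidaihtak*.

jidaihtak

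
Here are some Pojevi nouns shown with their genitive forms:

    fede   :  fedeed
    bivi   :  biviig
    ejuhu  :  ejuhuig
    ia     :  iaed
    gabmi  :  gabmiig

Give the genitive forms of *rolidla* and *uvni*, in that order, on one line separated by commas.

The suffix is conditioned by the last vowel: -ig when the last vowel of the stem is a high vowel (*bivi*, *ejuhu*, *gabmi*); -ed when the last vowel of the stem is a non-high vowel (*fede*, *ia*).
*rolidla*: last vowel = /a/, a non-high vowel → -ed → *rolidlaed*.
Since the last vowel of *uvni* is /i/ (a high vowel), it takes -ig, giving *uvniig*.

rolidlaed, uvniig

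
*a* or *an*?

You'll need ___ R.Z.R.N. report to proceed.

The indefinite article is chosen by the initial *sound* of the following word, not its spelling.
The initialism *R.Z.R.N.* is read letter by letter; the first letter, R, is pronounced /ɑr/, which begins with a vowel sound.
So the article is *an*: You'll need an R.Z.R.N. report to proceed.

an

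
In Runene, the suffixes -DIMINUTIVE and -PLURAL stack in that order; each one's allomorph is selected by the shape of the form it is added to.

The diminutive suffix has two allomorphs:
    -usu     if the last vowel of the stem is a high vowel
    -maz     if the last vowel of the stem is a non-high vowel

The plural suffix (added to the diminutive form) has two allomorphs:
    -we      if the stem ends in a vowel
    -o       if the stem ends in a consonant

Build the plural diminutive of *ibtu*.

*ibtu* — last vowel /u/ (a high vowel) → -usu → *ibtuusu*.
The diminutive form *ibtuusu* — final sound /u/ (a vowel) → -we → *ibtuusuwe*.

ibtuusuwe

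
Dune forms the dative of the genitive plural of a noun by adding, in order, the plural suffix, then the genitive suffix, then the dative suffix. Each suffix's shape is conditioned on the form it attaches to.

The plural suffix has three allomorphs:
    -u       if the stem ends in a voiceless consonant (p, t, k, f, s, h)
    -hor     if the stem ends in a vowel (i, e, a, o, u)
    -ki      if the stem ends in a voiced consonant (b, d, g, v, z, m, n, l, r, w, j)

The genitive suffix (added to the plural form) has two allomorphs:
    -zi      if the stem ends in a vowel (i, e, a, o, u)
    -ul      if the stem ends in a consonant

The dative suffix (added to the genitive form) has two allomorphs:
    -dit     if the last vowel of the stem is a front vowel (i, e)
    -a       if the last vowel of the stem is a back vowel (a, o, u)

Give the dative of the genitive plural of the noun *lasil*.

lasilkizidit

Since the final sound of *lasil* is /l/ (a voiced consonant), it takes -ki, giving *lasilki*.
The plural form *lasilki* — final sound /i/ (a vowel) → -zi → *lasilkizi*.
Since the last vowel of the genitive form *lasilkizi* is /i/ (a front vowel), it takes -dit, giving *lasilkizidit*.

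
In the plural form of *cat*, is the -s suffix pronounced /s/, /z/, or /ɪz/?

The stem *cat* ends in a voiceless non-sibilant consonant.
The plural suffix surfaces as /ɪz/ after sibilants, /s/ after other voiceless consonants, and /z/ after other voiced sounds.
So the plural -s on *cat* is pronounced /s/.

/s/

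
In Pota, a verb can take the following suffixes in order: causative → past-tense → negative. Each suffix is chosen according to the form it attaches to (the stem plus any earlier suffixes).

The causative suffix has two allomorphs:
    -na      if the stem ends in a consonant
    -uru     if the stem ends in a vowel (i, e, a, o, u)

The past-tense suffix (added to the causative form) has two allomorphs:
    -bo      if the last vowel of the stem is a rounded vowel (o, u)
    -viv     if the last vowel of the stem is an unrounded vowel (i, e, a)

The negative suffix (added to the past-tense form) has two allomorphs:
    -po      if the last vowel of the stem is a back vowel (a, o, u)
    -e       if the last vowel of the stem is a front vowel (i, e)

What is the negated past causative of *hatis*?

hatisnavive

*hatis* — final sound /s/ (a consonant) → -na → *hatisna*.
The last vowel of the causative form *hatisna* is /a/, which is an unrounded vowel, so the past-tense suffix is -viv, giving *hatisnaviv*.
The past-tense form *hatisnaviv* — last vowel /i/ (a front vowel) → -e → *hatisnavive*.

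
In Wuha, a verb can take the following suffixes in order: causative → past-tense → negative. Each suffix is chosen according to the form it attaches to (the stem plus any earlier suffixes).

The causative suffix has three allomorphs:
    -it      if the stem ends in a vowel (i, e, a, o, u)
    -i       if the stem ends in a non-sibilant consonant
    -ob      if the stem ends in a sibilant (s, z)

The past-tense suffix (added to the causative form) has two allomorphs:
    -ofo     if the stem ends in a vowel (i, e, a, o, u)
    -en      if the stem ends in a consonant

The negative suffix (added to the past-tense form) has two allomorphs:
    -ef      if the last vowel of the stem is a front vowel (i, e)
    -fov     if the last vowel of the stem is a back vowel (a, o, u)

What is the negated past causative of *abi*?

abiitenef

The final sound of *abi* is /i/, which is a vowel, so the causative suffix is -it, giving *abiit*.
The causative form *abiit*: final sound = /t/, a consonant → -en → *abiiten*.
The past-tense form *abiiten* — last vowel /e/ (a front vowel) → -ef → *abiitenef*.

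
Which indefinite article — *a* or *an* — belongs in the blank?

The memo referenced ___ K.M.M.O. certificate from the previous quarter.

The indefinite article is chosen by the initial *sound* of the following word, not its spelling.
The initialism *K.M.M.O.* is read letter by letter; the first letter, K, is pronounced /keɪ/, which begins with a consonant sound.
So the article is *a*: The memo referenced a K.M.M.O. certificate from the previous quarter.

a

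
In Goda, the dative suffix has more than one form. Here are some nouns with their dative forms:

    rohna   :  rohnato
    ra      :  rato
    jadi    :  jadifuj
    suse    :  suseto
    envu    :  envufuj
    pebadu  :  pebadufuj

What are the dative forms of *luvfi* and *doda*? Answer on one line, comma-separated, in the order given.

Looking at the last vowel of each stem: -fuj when the last vowel of the stem is a high vowel (*jadi*, *envu*, *pebadu*); -to when the last vowel of the stem is a non-high vowel (*rohna*, *ra*, *suse*).
*luvfi* — last vowel /i/ (a high vowel) → -fuj → *luvfifuj*.
The last vowel of *doda* is /a/, which is a non-high vowel, so the suffix is -to, giving *dodato*.

luvfifuj, dodato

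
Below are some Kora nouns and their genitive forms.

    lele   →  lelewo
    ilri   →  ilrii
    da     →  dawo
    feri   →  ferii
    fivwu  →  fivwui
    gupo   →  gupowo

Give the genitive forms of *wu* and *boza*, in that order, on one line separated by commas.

wui, bozawo

The alternation tracks the last vowel of the stem — -i when the last vowel of the stem is a high vowel (*ilri*, *feri*, *fivwu*); -wo when the last vowel of the stem is a non-high vowel (*lele*, *da*, *gupo*).
Since the last vowel of *wu* is /u/ (a high vowel), it takes -i, giving *wui*.
The last vowel of *boza* is /a/, which is a non-high vowel, so the suffix is -wo, giving *bozawo*.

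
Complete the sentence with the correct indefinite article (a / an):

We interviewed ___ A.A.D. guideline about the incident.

an

The indefinite article is chosen by the initial *sound* of the following word, not its spelling.
The initialism *A.A.D.* is read letter by letter; the first letter, A, is pronounced /eɪ/, which begins with a vowel sound.
So the article is *an*: We interviewed an A.A.D. guideline about the incident.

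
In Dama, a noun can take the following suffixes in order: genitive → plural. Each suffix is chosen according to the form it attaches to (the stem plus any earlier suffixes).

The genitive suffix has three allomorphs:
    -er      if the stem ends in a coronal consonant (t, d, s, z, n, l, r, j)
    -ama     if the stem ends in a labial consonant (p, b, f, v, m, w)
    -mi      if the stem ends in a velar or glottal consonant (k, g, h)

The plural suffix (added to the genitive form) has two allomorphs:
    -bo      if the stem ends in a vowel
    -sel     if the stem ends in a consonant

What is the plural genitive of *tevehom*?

*tevehom*: final consonant = /m/, labial → -ama → *tevehomama*.
The genitive form *tevehomama* — final sound /a/ (a vowel) → -bo → *tevehomamabo*.

tevehomamabo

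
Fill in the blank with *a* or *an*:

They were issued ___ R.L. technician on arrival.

The indefinite article is chosen by the initial *sound* of the following word, not its spelling.
The initialism *R.L.* is read letter by letter; the first letter, R, is pronounced /ɑr/, which begins with a vowel sound.
So the article is *an*: They were issued an R.L. technician on arrival.

an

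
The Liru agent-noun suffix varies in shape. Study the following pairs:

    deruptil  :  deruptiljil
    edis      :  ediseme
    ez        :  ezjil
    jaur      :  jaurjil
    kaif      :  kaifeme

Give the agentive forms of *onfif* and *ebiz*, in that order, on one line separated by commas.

The alternation tracks the final consonant of the stem — -eme when the stem ends in a voiceless consonant (*edis*, *kaif*); -jil when the stem ends in a voiced consonant (*deruptil*, *ez*, *jaur*).
Since the final consonant of *onfif* is /f/ (voiceless), it takes -eme, giving *onfifeme*.
The final consonant of *ebiz* is /z/, which is voiced, so the suffix is -jil, giving *ebizjil*.

onfifeme, ebizjil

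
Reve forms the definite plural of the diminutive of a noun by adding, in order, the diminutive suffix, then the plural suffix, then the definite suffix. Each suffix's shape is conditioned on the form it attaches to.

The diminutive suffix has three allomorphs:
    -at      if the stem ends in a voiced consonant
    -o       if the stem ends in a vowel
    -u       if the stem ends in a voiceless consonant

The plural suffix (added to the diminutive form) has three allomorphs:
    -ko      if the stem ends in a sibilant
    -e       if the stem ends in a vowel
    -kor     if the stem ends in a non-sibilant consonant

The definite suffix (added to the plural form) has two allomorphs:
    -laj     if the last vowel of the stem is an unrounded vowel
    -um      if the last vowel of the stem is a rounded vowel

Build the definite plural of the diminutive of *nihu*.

*nihu*: final sound = /u/, a vowel → -o → *nihuo*.
Since the final sound of the diminutive form *nihuo* is /o/ (a vowel), it takes -e, giving *nihuoe*.
The plural form *nihuoe*: last vowel = /e/, an unrounded vowel → -laj → *nihuoelaj*.

nihuoelaj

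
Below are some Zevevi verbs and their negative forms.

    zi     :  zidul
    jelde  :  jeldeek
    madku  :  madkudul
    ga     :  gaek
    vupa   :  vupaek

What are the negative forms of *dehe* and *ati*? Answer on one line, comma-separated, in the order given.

deheek, atidul

The pattern is height harmony: -dul when the last vowel of the stem is a high vowel (*zi*, *madku*); -ek when the last vowel of the stem is a non-high vowel (*jelde*, *ga*, *vupa*).
*dehe*: last vowel = /e/, a non-high vowel → -ek → *deheek*.
*ati*: last vowel = /i/, a high vowel → -dul → *atidul*.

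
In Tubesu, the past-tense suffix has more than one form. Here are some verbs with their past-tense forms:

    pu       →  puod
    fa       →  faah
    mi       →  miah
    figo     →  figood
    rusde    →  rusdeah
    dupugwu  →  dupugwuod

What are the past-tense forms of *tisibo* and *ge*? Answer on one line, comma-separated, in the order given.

The suffix is conditioned by the last vowel: -od when the last vowel of the stem is a rounded vowel (*pu*, *figo*, *dupugwu*); -ah when the last vowel of the stem is an unrounded vowel (*fa*, *mi*, *rusde*).
The last vowel of *tisibo* is /o/, which is a rounded vowel, so the suffix is -od, giving *tisibood*.
*ge* — last vowel /e/ (an unrounded vowel) → -ah → *geah*.

tisibood, geah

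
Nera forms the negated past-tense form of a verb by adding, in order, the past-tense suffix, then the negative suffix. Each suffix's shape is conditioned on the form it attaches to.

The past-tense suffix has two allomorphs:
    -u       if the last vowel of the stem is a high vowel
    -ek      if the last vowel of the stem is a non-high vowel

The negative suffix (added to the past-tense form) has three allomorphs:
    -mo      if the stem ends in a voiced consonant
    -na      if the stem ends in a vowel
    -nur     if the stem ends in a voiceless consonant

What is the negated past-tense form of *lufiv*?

*lufiv*: last vowel = /i/, a high vowel → -u → *lufivu*.
The final sound of the past-tense form *lufivu* is /u/, which is a vowel, so the negative suffix is -na, giving *lufivuna*.

lufivuna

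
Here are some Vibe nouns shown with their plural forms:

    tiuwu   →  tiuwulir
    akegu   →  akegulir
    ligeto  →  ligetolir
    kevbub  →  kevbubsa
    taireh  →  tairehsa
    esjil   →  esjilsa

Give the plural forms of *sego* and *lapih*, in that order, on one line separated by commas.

The pattern is consonant vs. vowel: -sa when the stem ends in a consonant (*kevbub*, *taireh*, *esjil*); -lir when the stem ends in a vowel (*tiuwu*, *akegu*, *ligeto*).
*sego* — final sound /o/ (a vowel) → -lir → *segolir*.
*lapih* — final sound /h/ (a consonant) → -sa → *lapihsa*.

segolir, lapihsa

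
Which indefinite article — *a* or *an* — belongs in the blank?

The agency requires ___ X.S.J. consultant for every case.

an

The indefinite article is chosen by the initial *sound* of the following word, not its spelling.
The initialism *X.S.J.* is read letter by letter; the first letter, X, is pronounced /ɛks/, which begins with a vowel sound.
So the article is *an*: The agency requires an X.S.J. consultant for every case.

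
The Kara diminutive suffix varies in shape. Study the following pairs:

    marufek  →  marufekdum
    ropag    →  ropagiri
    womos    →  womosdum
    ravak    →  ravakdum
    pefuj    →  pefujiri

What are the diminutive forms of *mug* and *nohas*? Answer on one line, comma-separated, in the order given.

mugiri, nohasdum

The pattern is voicing of the final consonant: -dum when the stem ends in a voiceless consonant (*marufek*, *womos*, *ravak*); -iri when the stem ends in a voiced consonant (*ropag*, *pefuj*).
The final consonant of *mug* is /g/, which is voiced, so the suffix is -iri, giving *mugiri*.
*nohas* — final consonant /s/ (voiceless) → -dum → *nohasdum*.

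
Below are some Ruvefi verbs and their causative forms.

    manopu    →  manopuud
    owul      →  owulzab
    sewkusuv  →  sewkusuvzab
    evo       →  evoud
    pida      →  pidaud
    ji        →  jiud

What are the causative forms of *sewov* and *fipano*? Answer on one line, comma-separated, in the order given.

sewovzab, fipanoud

The suffix is conditioned by the final sound: -zab when the stem ends in a consonant (*owul*, *sewkusuv*); -ud when the stem ends in a vowel (*manopu*, *evo*, *pida*, *ji*).
Since the final sound of *sewov* is /v/ (a consonant), it takes -zab, giving *sewovzab*.
*fipano*: final sound = /o/, a vowel → -ud → *fipanoud*.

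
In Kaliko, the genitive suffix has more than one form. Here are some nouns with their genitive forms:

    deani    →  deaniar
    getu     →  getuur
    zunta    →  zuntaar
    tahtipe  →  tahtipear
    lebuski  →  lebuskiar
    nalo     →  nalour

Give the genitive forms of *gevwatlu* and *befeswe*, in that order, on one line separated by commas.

The suffix is conditioned by the last vowel: -ur when the last vowel of the stem is a rounded vowel (*getu*, *nalo*); -ar when the last vowel of the stem is an unrounded vowel (*deani*, *zunta*, *tahtipe*, *lebuski*).
*gevwatlu* — last vowel /u/ (a rounded vowel) → -ur → *gevwatluur*.
The last vowel of *befeswe* is /e/, which is an unrounded vowel, so the suffix is -ar, giving *befeswear*.

gevwatluur, befeswear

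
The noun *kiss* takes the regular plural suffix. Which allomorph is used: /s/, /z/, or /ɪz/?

The stem *kiss* ends in a sibilant (/s, z, ʃ, ʒ, tʃ, dʒ/).
The plural suffix surfaces as /ɪz/ after sibilants, /s/ after other voiceless consonants, and /z/ after other voiced sounds.
So the plural -s on *kiss* is pronounced /ɪz/.

/ɪz/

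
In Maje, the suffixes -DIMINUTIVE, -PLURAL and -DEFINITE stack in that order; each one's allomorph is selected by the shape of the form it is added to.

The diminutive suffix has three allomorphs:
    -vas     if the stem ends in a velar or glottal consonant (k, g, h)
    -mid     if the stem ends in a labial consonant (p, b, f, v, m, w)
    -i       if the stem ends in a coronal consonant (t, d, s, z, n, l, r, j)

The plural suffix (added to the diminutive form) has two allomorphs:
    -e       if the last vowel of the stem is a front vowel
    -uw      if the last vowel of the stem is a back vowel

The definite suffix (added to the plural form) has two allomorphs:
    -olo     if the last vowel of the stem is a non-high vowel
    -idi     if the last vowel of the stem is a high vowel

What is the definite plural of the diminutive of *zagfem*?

*zagfem* — final consonant /m/ (labial) → -mid → *zagfemmid*.
Since the last vowel of the diminutive form *zagfemmid* is /i/ (a front vowel), it takes -e, giving *zagfemmide*.
The plural form *zagfemmide*: last vowel = /e/, a non-high vowel → -olo → *zagfemmideolo*.

zagfemmideolo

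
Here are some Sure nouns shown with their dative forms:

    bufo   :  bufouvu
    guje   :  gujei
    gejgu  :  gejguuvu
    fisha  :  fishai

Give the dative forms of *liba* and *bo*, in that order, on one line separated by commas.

The pattern is rounding harmony: -uvu when the last vowel of the stem is a rounded vowel (*bufo*, *gejgu*); -i when the last vowel of the stem is an unrounded vowel (*guje*, *fisha*).
The last vowel of *liba* is /a/, which is an unrounded vowel, so the suffix is -i, giving *libai*.
The last vowel of *bo* is /o/, which is a rounded vowel, so the suffix is -uvu, giving *bouvu*.

libai, bouvu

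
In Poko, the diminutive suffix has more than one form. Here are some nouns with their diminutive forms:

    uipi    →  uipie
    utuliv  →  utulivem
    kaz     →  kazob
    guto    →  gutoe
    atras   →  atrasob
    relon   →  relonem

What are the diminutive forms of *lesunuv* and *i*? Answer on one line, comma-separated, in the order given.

Looking at the final sound of each stem: -ob when the stem ends in a sibilant (*kaz*, *atras*); -em when the stem ends in a non-sibilant consonant (*utuliv*, *relon*); -e when the stem ends in a vowel (*uipi*, *guto*).
The final sound of *lesunuv* is /v/, which is a non-sibilant consonant, so the suffix is -em, giving *lesunuvem*.
Since the final sound of *i* is /i/ (a vowel), it takes -e, giving *ie*.

lesunuvem, ie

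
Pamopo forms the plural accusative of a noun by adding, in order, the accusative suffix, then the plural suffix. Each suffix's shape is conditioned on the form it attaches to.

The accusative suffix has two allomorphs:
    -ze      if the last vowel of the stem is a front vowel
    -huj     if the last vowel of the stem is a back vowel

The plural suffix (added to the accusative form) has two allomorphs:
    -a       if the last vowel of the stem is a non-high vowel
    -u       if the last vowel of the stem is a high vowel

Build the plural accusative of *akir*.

akirzea

Since the last vowel of *akir* is /i/ (a front vowel), it takes -ze, giving *akirze*.
The accusative form *akirze* — last vowel /e/ (a non-high vowel) → -a → *akirzea*.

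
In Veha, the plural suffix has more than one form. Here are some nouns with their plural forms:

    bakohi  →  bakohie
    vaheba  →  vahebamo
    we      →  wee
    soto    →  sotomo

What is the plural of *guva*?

The pattern is front/back vowel harmony: -e when the last vowel of the stem is a front vowel (*bakohi*, *we*); -mo when the last vowel of the stem is a back vowel (*vaheba*, *soto*).
*guva*: last vowel = /a/, a back vowel → -mo → *guvamo*.

guvamo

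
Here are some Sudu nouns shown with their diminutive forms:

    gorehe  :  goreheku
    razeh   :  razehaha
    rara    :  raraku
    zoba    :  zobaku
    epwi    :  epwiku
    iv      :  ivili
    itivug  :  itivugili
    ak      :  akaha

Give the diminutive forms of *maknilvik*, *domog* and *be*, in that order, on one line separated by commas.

Looking at the final sound of each stem: -aha when the stem ends in a voiceless consonant (*razeh*, *ak*); -ili when the stem ends in a voiced consonant (*iv*, *itivug*); -ku when the stem ends in a vowel (*gorehe*, *rara*, *zoba*, *epwi*).
*maknilvik* — final sound /k/ (a voiceless consonant) → -aha → *maknilvikaha*.
Since the final sound of *domog* is /g/ (a voiced consonant), it takes -ili, giving *domogili*.
Since the final sound of *be* is /e/ (a vowel), it takes -ku, giving *beku*.

maknilvikaha, domogili, beku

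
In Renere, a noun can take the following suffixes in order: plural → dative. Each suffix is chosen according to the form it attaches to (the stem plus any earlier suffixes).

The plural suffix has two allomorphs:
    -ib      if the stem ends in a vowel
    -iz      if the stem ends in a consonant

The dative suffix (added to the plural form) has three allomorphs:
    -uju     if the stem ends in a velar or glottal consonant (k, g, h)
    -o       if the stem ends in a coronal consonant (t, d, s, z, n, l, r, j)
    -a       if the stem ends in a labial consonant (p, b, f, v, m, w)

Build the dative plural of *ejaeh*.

ejaehizo

Since the final sound of *ejaeh* is /h/ (a consonant), it takes -iz, giving *ejaehiz*.
The plural form *ejaehiz*: final consonant = /z/, coronal → -o → *ejaehizo*.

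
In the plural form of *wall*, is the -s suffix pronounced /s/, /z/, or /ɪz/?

The stem *wall* ends in a voiced non-sibilant sound.
The plural suffix surfaces as /ɪz/ after sibilants, /s/ after other voiceless consonants, and /z/ after other voiced sounds.
So the plural -s on *wall* is pronounced /z/.

/z/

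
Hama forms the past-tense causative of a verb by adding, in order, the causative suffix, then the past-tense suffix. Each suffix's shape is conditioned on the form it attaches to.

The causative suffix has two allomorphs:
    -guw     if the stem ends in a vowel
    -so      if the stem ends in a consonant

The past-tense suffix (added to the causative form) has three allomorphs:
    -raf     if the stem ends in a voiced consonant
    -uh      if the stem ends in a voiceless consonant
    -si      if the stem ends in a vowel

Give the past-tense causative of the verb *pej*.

pejsosi

The final sound of *pej* is /j/, which is a consonant, so the causative suffix is -so, giving *pejso*.
The causative form *pejso* — final sound /o/ (a vowel) → -si → *pejsosi*.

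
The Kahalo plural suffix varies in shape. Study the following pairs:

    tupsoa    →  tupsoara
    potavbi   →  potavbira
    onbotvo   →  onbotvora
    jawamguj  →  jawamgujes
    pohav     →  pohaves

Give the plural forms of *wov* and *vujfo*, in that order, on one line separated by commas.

woves, vujfora

Looking at the final sound of each stem: -es when the stem ends in a consonant (*jawamguj*, *pohav*); -ra when the stem ends in a vowel (*tupsoa*, *potavbi*, *onbotvo*).
The final sound of *wov* is /v/, which is a consonant, so the suffix is -es, giving *woves*.
The final sound of *vujfo* is /o/, which is a vowel, so the suffix is -ra, giving *vujfora*.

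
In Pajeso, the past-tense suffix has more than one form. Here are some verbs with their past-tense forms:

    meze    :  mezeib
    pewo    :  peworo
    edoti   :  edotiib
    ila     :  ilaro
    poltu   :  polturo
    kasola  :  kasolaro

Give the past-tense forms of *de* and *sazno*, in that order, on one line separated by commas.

deib, saznoro

The alternation tracks the last vowel of the stem — -ib when the last vowel of the stem is a front vowel (*meze*, *edoti*); -ro when the last vowel of the stem is a back vowel (*pewo*, *ila*, *poltu*, *kasola*).
*de* — last vowel /e/ (a front vowel) → -ib → *deib*.
*sazno*: last vowel = /o/, a back vowel → -ro → *saznoro*.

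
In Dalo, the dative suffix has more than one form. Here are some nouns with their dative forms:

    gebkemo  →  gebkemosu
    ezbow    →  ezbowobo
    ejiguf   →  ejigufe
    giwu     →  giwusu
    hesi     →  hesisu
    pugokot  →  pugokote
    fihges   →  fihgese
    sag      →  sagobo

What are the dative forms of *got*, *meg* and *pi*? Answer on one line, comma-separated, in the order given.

gote, megobo, pisu

The suffix is conditioned by the final sound: -e when the stem ends in a voiceless consonant (*ejiguf*, *pugokot*, *fihges*); -obo when the stem ends in a voiced consonant (*ezbow*, *sag*); -su when the stem ends in a vowel (*gebkemo*, *giwu*, *hesi*).
*got*: final sound = /t/, a voiceless consonant → -e → *gote*.
Since the final sound of *meg* is /g/ (a voiced consonant), it takes -obo, giving *megobo*.
Since the final sound of *pi* is /i/ (a vowel), it takes -su, giving *pisu*.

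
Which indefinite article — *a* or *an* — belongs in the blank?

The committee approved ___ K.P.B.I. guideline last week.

a

The indefinite article is chosen by the initial *sound* of the following word, not its spelling.
The initialism *K.P.B.I.* is read letter by letter; the first letter, K, is pronounced /keɪ/, which begins with a consonant sound.
So the article is *a*: The committee approved a K.P.B.I. guideline last week.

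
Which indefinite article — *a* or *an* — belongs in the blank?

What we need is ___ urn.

an

The indefinite article is chosen by the initial *sound* of the following word, not its spelling.
*urn* begins with the sound /ɜr/ (u pronounced /ɜr/) — a vowel sound.
So the article is *an*: What we need is an urn.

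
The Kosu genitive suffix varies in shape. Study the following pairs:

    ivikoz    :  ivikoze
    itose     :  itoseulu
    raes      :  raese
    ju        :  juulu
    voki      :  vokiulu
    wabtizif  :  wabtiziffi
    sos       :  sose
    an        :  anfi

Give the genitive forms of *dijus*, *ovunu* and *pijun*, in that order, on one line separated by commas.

dijuse, ovunuulu, pijunfi

The pattern is sibilance of the final sound: -e when the stem ends in a sibilant (*ivikoz*, *raes*, *sos*); -fi when the stem ends in a non-sibilant consonant (*wabtizif*, *an*); -ulu when the stem ends in a vowel (*itose*, *ju*, *voki*).
The final sound of *dijus* is /s/, which is a sibilant, so the suffix is -e, giving *dijuse*.
*ovunu*: final sound = /u/, a vowel → -ulu → *ovunuulu*.
Since the final sound of *pijun* is /n/ (a non-sibilant consonant), it takes -fi, giving *pijunfi*.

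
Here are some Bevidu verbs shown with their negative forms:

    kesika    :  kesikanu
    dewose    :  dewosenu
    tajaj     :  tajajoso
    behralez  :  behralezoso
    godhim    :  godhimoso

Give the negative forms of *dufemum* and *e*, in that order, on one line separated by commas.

The pattern is consonant vs. vowel: -oso when the stem ends in a consonant (*tajaj*, *behralez*, *godhim*); -nu when the stem ends in a vowel (*kesika*, *dewose*).
Since the final sound of *dufemum* is /m/ (a consonant), it takes -oso, giving *dufemumoso*.
*e* — final sound /e/ (a vowel) → -nu → *enu*.

dufemumoso, enu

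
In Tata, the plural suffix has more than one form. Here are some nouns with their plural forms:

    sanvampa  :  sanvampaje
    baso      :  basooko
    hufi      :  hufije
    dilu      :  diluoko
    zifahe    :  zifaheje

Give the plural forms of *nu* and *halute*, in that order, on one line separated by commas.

The suffix is conditioned by the last vowel: -oko when the last vowel of the stem is a rounded vowel (*baso*, *dilu*); -je when the last vowel of the stem is an unrounded vowel (*sanvampa*, *hufi*, *zifahe*).
The last vowel of *nu* is /u/, which is a rounded vowel, so the suffix is -oko, giving *nuoko*.
*halute* — last vowel /e/ (an unrounded vowel) → -je → *haluteje*.

nuoko, haluteje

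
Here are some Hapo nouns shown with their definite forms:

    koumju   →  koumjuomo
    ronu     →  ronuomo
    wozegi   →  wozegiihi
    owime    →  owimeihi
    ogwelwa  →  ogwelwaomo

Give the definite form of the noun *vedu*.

veduomo

The suffix is conditioned by the last vowel: -ihi when the last vowel of the stem is a front vowel (*wozegi*, *owime*); -omo when the last vowel of the stem is a back vowel (*koumju*, *ronu*, *ogwelwa*).
Since the last vowel of *vedu* is /u/ (a back vowel), it takes -omo, giving *veduomo*.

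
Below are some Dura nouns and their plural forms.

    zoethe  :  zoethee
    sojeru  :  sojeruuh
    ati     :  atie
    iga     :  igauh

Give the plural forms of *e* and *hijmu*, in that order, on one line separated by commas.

The suffix is conditioned by the last vowel: -e when the last vowel of the stem is a front vowel (*zoethe*, *ati*); -uh when the last vowel of the stem is a back vowel (*sojeru*, *iga*).
*e* — last vowel /e/ (a front vowel) → -e → *ee*.
Since the last vowel of *hijmu* is /u/ (a back vowel), it takes -uh, giving *hijmuuh*.

ee, hijmuuh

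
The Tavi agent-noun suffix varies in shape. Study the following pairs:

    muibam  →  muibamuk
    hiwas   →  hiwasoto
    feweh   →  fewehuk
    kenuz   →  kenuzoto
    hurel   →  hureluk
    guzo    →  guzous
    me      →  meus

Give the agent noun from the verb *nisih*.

nisihuk

The pattern is sibilance of the final sound: -oto when the stem ends in a sibilant (*hiwas*, *kenuz*); -uk when the stem ends in a non-sibilant consonant (*muibam*, *feweh*, *hurel*); -us when the stem ends in a vowel (*guzo*, *me*).
*nisih*: final sound = /h/, a non-sibilant consonant → -uk → *nisihuk*.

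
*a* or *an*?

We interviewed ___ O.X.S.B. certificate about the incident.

The indefinite article is chosen by the initial *sound* of the following word, not its spelling.
The initialism *O.X.S.B.* is read letter by letter; the first letter, O, is pronounced /oʊ/, which begins with a vowel sound.
So the article is *an*: We interviewed an O.X.S.B. certificate about the incident.

an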